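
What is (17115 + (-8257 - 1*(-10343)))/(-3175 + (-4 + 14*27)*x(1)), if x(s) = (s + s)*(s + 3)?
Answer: -19201/183 ≈ -104.92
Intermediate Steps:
x(s) = 2*s*(3 + s) (x(s) = (2*s)*(3 + s) = 2*s*(3 + s))
(17115 + (-8257 - 1*(-10343)))/(-3175 + (-4 + 14*27)*x(1)) = (17115 + (-8257 - 1*(-10343)))/(-3175 + (-4 + 14*27)*(2*1*(3 + 1))) = (17115 + (-8257 + 10343))/(-3175 + (-4 + 378)*(2*1*4)) = (17115 + 2086)/(-3175 + 374*8) = 19201/(-3175 + 2992) = 19201/(-183) = 19201*(-1/183) = -19201/183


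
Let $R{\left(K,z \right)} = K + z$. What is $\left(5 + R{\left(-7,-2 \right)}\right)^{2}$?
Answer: $16$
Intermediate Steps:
$\left(5 + R{\left(-7,-2 \right)}\right)^{2} = \left(5 - 9\right)^{2} = \left(-4\right)^{2} = 16$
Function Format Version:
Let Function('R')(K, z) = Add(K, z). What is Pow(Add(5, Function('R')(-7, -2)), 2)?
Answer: 16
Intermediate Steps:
Pow(Add(5, Function('R')(-7, -2)), 2) = Pow(Add(5, Add(-7, -2)), 2) = Pow(Add(5, -9), 2) = Pow(-4, 2) = 16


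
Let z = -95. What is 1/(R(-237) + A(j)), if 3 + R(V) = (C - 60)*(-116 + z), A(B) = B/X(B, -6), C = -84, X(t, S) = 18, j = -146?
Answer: 9/273356 ≈ 3.2924e-5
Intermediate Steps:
A(B) = B/18
R(V) = 30381 (R(V) = -3 + (-84 - 60)*(-116 - 95) = -3 - 144*(-211) = -3 + 30384 = 30381)
1/(R(-237) + A(j)) = 1/(30381 + (1/18)*(-146)) = 1/(30381 - 73/9) = 1/(273356/9) = 9/273356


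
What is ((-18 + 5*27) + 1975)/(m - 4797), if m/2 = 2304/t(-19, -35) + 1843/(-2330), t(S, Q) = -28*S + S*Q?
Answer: -81036235/185729951 ≈ -0.43631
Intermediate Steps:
t(S, Q) = -28*S + Q*S
m = 351361/154945 (m = 2*(2304/((-19*(-28 - 35))) + 1843/(-2330)) = 2*(2304/((-19*(-63))) + 1843*(-1/2330)) = 2*(2304/1197 - 1843/2330) = 2*(2304*(1/1197) - 1843/2330) = 2*(256/133 - 1843/2330) = 2*(351361/309890) = 351361/154945 ≈ 2.2677)
((-18 + 5*27) + 1975)/(m - 4797) = ((-18 + 5*27) + 1975)/(351361/154945 - 4797) = ((-18 + 135) + 1975)/(-742919804/154945) = (117 + 1975)*(-154945/742919804) = 2092*(-154945/742919804) = -81036235/185729951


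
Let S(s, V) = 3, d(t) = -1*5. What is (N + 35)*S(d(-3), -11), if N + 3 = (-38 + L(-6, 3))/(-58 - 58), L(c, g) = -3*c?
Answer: 2799/29 ≈ 96.517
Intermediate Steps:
d(t) = -5
N = -82/29 (N = -3 + (-38 - 3*(-6))/(-58 - 58) = -3 + (-38 + 18)/(-116) = -3 - 20*(-1/116) = -3 + 5/29 = -82/29 ≈ -2.8276)
(N + 35)*S(d(-3), -11) = (-82/29 + 35)*3 = (933/29)*3 = 2799/29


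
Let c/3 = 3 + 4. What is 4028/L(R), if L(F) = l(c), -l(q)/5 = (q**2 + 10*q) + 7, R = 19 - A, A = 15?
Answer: -2014/1645 ≈ -1.2243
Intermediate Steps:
c = 21 (c = 3*(3 + 4) = 3*7 = 21)
R = 4 (R = 19 - 1*15 = 19 - 15 = 4)
l(q) = -35 - 50*q - 5*q**2 (l(q) = -5*((q**2 + 10*q) + 7) = -5*(7 + q**2 + 10*q) = -35 - 50*q - 5*q**2)
L(F) = -3290 (L(F) = -35 - 50*21 - 5*21**2 = -35 - 1050 - 5*441 = -35 - 1050 - 2205 = -3290)
4028/L(R) = 4028/(-3290) = 4028*(-1/3290) = -2014/1645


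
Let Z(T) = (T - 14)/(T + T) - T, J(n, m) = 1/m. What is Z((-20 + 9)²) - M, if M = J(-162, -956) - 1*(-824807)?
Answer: -95424320061/115676 ≈ -8.2493e+5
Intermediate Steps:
M = 788515491/956 (M = 1/(-956) - 1*(-824807) = -1/956 + 824807 = 788515491/956 ≈ 8.2481e+5)
Z(T) = -T + (-14 + T)/(2*T) (Z(T) = (-14 + T)/((2*T)) - T = (-14 + T)*(1/(2*T)) - T = (-14 + T)/(2*T) - T = -T + (-14 + T)/(2*T))
Z((-20 + 9)²) - M = (½ - (-20 + 9)² - 7/(-20 + 9)²) - 1*788515491/956 = (½ - 1*(-11)² - 7/((-11)²)) - 788515491/956 = (½ - 1*121 - 7/121) - 788515491/956 = (½ - 121 - 7*1/121) - 788515491/956 = (½ - 121 - 7/121) - 788515491/956 = -29175/242 - 788515491/956 = -95424320061/115676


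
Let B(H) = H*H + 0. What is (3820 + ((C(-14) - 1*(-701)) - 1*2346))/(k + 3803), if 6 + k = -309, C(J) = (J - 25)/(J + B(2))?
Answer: 21789/34880 ≈ 0.62468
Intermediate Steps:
B(H) = H² (B(H) = H² + 0 = H²)
C(J) = (-25 + J)/(4 + J) (C(J) = (J - 25)/(J + 2²) = (-25 + J)/(J + 4) = (-25 + J)/(4 + J))
k = -315 (k = -6 - 309 = -315)
(3820 + ((C(-14) - 1*(-701)) - 1*2346))/(k + 3803) = (3820 + (((-25 - 14)/(4 - 14) - 1*(-701)) - 1*2346))/(-315 + 3803) = (3820 + ((-39/(-10) + 701) - 2346))/3488 = (3820 + ((-⅒*(-39) + 701) - 2346))*(1/3488) = (3820 + ((39/10 + 701) - 2346))*(1/3488) = (3820 + (7049/10 - 2346))*(1/3488) = (3820 - 16411/10)*(1/3488) = (21789/10)*(1/3488) = 21789/34880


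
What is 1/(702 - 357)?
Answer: 1/345 ≈ 0.0028986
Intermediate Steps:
1/(702 - 357) = 1/345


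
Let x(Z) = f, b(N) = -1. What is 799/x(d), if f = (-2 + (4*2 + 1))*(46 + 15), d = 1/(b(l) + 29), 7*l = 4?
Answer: 799/427 ≈ 1.8712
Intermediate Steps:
l = 4/7 (l = (⅐)*4 = 4/7 ≈ 0.57143)
d = 1/28 (d = 1/(-1 + 29) = 1/28 ≈ 0.035714)
f = 427 (f = (-2 + (8 + 1))*61 = (-2 + 9)*61 = 7*61 = 427)
x(Z) = 427
799/x(d) = 799/427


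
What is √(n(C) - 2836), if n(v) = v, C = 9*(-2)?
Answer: I*√2854 ≈ 53.423*I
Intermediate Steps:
C = -18
√(n(C) - 2836) = √(-18 - 2836) = √(-2854) = I*√2854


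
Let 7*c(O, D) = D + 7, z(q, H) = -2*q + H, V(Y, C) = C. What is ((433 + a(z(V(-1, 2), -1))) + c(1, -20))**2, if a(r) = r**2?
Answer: 10195249/49 ≈ 2.0807e+5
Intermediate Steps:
z(q, H) = H - 2*q
c(O, D) = 1 + D/7 (c(O, D) = (D + 7)/7 = (7 + D)/7 = 1 + D/7)
((433 + a(z(V(-1, 2), -1))) + c(1, -20))**2 = ((433 + (-1 - 2*2)**2) + (1 + (1/7)*(-20)))**2 = ((433 + (-1 - 4)**2) + (1 - 20/7))**2 = ((433 + (-5)**2) - 13/7)**2 = ((433 + 25) - 13/7)**2 = (458 - 13/7)**2 = (3193/7)**2 = 10195249/49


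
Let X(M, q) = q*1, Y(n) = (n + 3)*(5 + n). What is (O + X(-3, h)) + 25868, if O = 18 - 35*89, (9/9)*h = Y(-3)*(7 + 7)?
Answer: 22771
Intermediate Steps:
Y(n) = (3 + n)*(5 + n)
h = 0 (h = (15 + (-3)**2 + 8*(-3))*(7 + 7) = (15 + 9 - 24)*14 = 0*14 = 0)
X(M, q) = q
O = -3097 (O = 18 - 3115 = -3097)
(O + X(-3, h)) + 25868 = (-3097 + 0) + 25868 = -3097 + 25868 = 22771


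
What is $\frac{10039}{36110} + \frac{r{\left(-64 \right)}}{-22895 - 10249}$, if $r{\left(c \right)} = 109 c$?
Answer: $\frac{73079497}{149603730} \approx 0.48849$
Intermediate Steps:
$\frac{10039}{36110} + \frac{r{\left(-64 \right)}}{-22895 - 10249} = \frac{10039}{36110} + \frac{109 \left(-64\right)}{-22895 - 10249} = 10039 \cdot \frac{1}{36110} - \frac{6976}{-33144} = \frac{10039}{36110} - - \frac{872}{4143} = \frac{10039}{36110} + \frac{872}{4143} = \frac{73079497}{149603730}$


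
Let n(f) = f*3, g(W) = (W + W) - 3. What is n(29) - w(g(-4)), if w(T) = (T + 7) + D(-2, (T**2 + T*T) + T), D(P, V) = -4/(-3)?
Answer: 269/3 ≈ 89.667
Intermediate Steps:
D(P, V) = 4/3 (D(P, V) = -4*(-1/3) = 4/3)
g(W) = -3 + 2*W (g(W) = 2*W - 3 = -3 + 2*W)
n(f) = 3*f
w(T) = 25/3 + T (w(T) = (T + 7) + 4/3 = (7 + T) + 4/3 = 25/3 + T)
n(29) - w(g(-4)) = 3*29 - (25/3 + (-3 + 2*(-4))) = 87 - (25/3 + (-3 - 8)) = 87 - (25/3 - 11) = 87 - 1*(-8/3) = 87 + 8/3 = 269/3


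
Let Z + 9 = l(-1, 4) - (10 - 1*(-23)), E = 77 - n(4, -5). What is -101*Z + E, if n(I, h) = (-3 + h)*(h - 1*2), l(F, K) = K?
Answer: 3859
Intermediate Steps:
n(I, h) = (-3 + h)*(-2 + h) (n(I, h) = (-3 + h)*(h - 2) = (-3 + h)*(-2 + h))
E = 21 (E = 77 - (6 + (-5)² - 5*(-5)) = 77 - (6 + 25 + 25) = 77 - 1*56 = 77 - 56 = 21)
Z = -38 (Z = -9 + (4 - (10 - 1*(-23))) = -9 + (4 - (10 + 23)) = -9 + (4 - 1*33) = -9 + (4 - 33) = -9 - 29 = -38)
-101*Z + E = -101*(-38) + 21 = 3838 + 21 = 3859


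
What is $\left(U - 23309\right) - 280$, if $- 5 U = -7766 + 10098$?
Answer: $- \frac{120277}{5} \approx -24055.0$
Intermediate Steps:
$U = - \frac{2332}{5}$ ($U = - \frac{-7766 + 10098}{5} = \left(- \frac{1}{5}\right) 2332 = - \frac{2332}{5} \approx -466.4$)
$\left(U - 23309\right) - 280 = \left(- \frac{2332}{5} - 23309\right) - 280 = - \frac{118877}{5} - 280 = - \frac{120277}{5}$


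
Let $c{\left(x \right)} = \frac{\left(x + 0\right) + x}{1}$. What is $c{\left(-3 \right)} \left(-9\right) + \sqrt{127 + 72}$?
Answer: $54 + \sqrt{199} \approx 68.107$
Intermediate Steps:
$c{\left(x \right)} = 2 x$ ($c{\left(x \right)} = \left(x + x\right) 1 = 2 x 1 = 2 x$)
$c{\left(-3 \right)} \left(-9\right) + \sqrt{127 + 72} = 2 \left(-3\right) \left(-9\right) + \sqrt{127 + 72} = \left(-6\right) \left(-9\right) + \sqrt{199} = 54 + \sqrt{199}$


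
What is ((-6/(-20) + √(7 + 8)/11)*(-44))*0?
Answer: 0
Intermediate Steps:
((-6/(-20) + √(7 + 8)/11)*(-44))*0 = ((-6*(-1/20) + √15*(1/11))*(-44))*0 = ((3/10 + √15/11)*(-44))*0 = (-66/5 - 4*√15)*0 = 0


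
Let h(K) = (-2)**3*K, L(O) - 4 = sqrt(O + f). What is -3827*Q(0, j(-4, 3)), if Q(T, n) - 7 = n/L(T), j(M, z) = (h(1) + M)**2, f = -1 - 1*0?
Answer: -2659765/17 + 551088*I/17 ≈ -1.5646e+5 + 32417.0*I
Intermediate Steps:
f = -1 (f = -1 + 0 = -1)
L(O) = 4 + sqrt(-1 + O) (L(O) = 4 + sqrt(O - 1) = 4 + sqrt(-1 + O))
h(K) = -8*K
j(M, z) = (-8 + M)**2 (j(M, z) = (-8*1 + M)**2 = (-8 + M)**2)
Q(T, n) = 7 + n/(4 + sqrt(-1 + T))
-3827*Q(0, j(-4, 3)) = -3827*(7 + (-8 - 4)**2/(4 + sqrt(-1 + 0))) = -3827*(7 + (-12)**2/(4 + sqrt(-1))) = -3827*(7 + 144/(4 + I)) = -3827*(7 + 144*((4 - I)/17)) = -3827*(7 + 144*(4 - I)/17) = -26789 - 551088*(4 - I)/17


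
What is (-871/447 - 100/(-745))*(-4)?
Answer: 3244/447 ≈ 7.2573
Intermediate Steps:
(-871/447 - 100/(-745))*(-4) = (-871*1/447 - 100*(-1/745))*(-4) = (-871/447 + 20/149)*(-4) = -811/447*(-4) = 3244/447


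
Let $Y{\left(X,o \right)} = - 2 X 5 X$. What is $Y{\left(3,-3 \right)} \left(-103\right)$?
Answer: $9270$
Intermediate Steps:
$Y{\left(X,o \right)} = - 10 X^{2}$
$Y{\left(3,-3 \right)} \left(-103\right) = - 10 \cdot 3^{2} \left(-103\right) = \left(-10\right) 9 \left(-103\right) = \left(-90\right) \left(-103\right) = 9270$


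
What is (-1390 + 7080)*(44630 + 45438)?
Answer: 512486920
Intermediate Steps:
(-1390 + 7080)*(44630 + 45438) = 5690*90068 = 512486920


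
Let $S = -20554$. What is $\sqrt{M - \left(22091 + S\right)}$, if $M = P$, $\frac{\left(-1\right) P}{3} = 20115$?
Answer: $i \sqrt{61882} \approx 248.76 i$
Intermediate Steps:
$P = -60345$ ($P = \left(-3\right) 20115 = -60345$)
$M = -60345$
$\sqrt{M - \left(22091 + S\right)} = \sqrt{-60345 - 1537} = \sqrt{-61882} = i \sqrt{61882}$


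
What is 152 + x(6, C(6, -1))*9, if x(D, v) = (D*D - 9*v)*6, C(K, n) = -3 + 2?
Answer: 2582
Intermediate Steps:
C(K, n) = -1
x(D, v) = -54*v + 6*D² (x(D, v) = (D² - 9*v)*6 = -54*v + 6*D²)
152 + x(6, C(6, -1))*9 = 152 + (-54*(-1) + 6*6²)*9 = 152 + (54 + 6*36)*9 = 152 + (54 + 216)*9 = 152 + 270*9 = 152 + 2430 = 2582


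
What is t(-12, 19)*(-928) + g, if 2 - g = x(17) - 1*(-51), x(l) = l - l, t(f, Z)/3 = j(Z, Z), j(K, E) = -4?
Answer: 11087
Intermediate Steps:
t(f, Z) = -12 (t(f, Z) = 3*(-4) = -12)
x(l) = 0
g = -49 (g = 2 - (0 - 1*(-51)) = 2 - (0 + 51) = 2 - 1*51 = 2 - 51 = -49)
t(-12, 19)*(-928) + g = -12*(-928) - 49 = 11136 - 49 = 11087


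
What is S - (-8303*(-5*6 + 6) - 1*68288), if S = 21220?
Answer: -109764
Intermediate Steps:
S - (-8303*(-5*6 + 6) - 1*68288) = 21220 - (-8303*(-5*6 + 6) - 1*68288) = 21220 - (-8303*(-30 + 6) - 68288) = 21220 - (-8303*(-24) - 68288) = 21220 - (199272 - 68288) = 21220 - 1*130984 = 21220 - 130984 = -109764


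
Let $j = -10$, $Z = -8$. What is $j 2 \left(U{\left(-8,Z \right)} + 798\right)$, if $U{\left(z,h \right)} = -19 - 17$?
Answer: $-15240$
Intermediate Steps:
$U{\left(z,h \right)} = -36$ ($U{\left(z,h \right)} = -19 - 17 = -36$)
$j 2 \left(U{\left(-8,Z \right)} + 798\right) = \left(-10\right) 2 \left(-36 + 798\right) = \left(-20\right) 762 = -15240$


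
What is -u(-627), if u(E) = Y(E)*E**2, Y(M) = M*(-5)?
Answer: -1232459415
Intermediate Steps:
Y(M) = -5*M
u(E) = -5*E**3 (u(E) = (-5*E)*E**2 = -5*E**3)
-u(-627) = -(-5)*(-627)**3 = -(-5)*(-246491883) = -1*1232459415 = -1232459415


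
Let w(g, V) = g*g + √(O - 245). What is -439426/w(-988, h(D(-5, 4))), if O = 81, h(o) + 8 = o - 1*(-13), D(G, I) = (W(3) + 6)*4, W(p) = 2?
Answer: -107235763336/238214277225 + 219713*I*√41/238214277225 ≈ -0.45017 + 5.9058e-6*I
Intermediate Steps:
D(G, I) = 32 (D(G, I) = (2 + 6)*4 = 8*4 = 32)
h(o) = 5 + o (h(o) = -8 + (o - 1*(-13)) = -8 + (o + 13) = -8 + (13 + o) = 5 + o)
w(g, V) = g² + 2*I*√41 (w(g, V) = g*g + √(81 - 245) = g² + √(-164) = g² + 2*I*√41)
-439426/w(-988, h(D(-5, 4))) = -439426/((-988)² + 2*I*√41) = -439426/(976144 + 2*I*√41)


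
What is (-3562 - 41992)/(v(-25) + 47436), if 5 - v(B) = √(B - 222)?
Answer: -1080563657/1125324364 - 22777*I*√247/1125324364 ≈ -0.96022 - 0.0003181*I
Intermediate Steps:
v(B) = 5 - √(-222 + B) (v(B) = 5 - √(B - 222) = 5 - √(-222 + B))
(-3562 - 41992)/(v(-25) + 47436) = (-3562 - 41992)/((5 - √(-222 - 25)) + 47436) = -45554/((5 - √(-247)) + 47436) = -45554/((5 - I*√247) + 47436) = -45554/(47441 - I*√247)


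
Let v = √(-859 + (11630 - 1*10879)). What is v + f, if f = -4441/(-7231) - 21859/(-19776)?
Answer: 245887645/143000256 + 6*I*√3 ≈ 1.7195 + 10.392*I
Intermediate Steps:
v = 6*I*√3 (v = √(-859 + (11630 - 10879)) = √(-859 + 751) = √(-108) = 6*I*√3 ≈ 10.392*I)
f = 245887645/143000256 (f = -4441*(-1/7231) - 21859*(-1/19776) = 4441/7231 + 21859/19776 = 245887645/143000256 ≈ 1.7195)
v + f = 6*I*√3 + 245887645/143000256 = 245887645/143000256 + 6*I*√3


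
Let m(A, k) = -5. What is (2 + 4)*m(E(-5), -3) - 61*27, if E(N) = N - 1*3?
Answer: -1677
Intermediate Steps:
E(N) = -3 + N (E(N) = N - 3 = -3 + N)
(2 + 4)*m(E(-5), -3) - 61*27 = (2 + 4)*(-5) - 61*27 = 6*(-5) - 1647 = -30 - 1647 = -1677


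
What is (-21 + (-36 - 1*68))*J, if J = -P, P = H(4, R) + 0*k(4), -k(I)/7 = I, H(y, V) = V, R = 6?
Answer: 750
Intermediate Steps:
k(I) = -7*I
P = 6 (P = 6 + 0*(-7*4) = 6 + 0*(-28) = 6 + 0 = 6)
J = -6 (J = -1*6 = -6)
(-21 + (-36 - 1*68))*J = (-21 + (-36 - 1*68))*(-6) = (-21 + (-36 - 68))*(-6) = (-21 - 104)*(-6) = -125*(-6) = 750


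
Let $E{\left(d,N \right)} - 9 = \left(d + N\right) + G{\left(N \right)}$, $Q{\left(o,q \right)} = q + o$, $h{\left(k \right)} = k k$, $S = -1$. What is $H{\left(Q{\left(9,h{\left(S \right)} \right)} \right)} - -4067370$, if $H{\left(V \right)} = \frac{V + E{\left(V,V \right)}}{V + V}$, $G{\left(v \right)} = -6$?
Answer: $\frac{81347433}{20} \approx 4.0674 \cdot 10^{6}$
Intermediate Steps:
$h{\left(k \right)} = k^{2}$
$Q{\left(o,q \right)} = o + q$
$E{\left(d,N \right)} = 3 + N + d$ ($E{\left(d,N \right)} = 9 - \left(6 - N - d\right) = 9 + \left(-6 + N + d\right) = 3 + N + d$)
$H{\left(V \right)} = \frac{3 + 3 V}{2 V}$ ($H{\left(V \right)} = \frac{V + \left(3 + V + V\right)}{V + V} = \frac{V + \left(3 + 2 V\right)}{2 V} = \left(3 + 3 V\right) \frac{1}{2 V} = \frac{3 + 3 V}{2 V}$)
$H{\left(Q{\left(9,h{\left(S \right)} \right)} \right)} - -4067370 = \frac{3 \left(1 + \left(9 + \left(-1\right)^{2}\right)\right)}{2 \left(9 + \left(-1\right)^{2}\right)} - -4067370 = \frac{3 \left(1 + \left(9 + 1\right)\right)}{2 \left(9 + 1\right)} + 4067370 = \frac{3 \left(1 + 10\right)}{2 \cdot 10} + 4067370 = \frac{3}{2} \cdot \frac{1}{10} \cdot 11 + 4067370 = \frac{33}{20} + 4067370 = \frac{81347433}{20}$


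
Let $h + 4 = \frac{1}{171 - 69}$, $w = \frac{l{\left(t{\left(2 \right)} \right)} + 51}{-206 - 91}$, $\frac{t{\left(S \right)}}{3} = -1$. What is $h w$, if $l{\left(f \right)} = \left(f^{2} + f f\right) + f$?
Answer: $\frac{407}{459} \approx 0.88671$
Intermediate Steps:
$t{\left(S \right)} = -3$ ($t{\left(S \right)} = 3 \left(-1\right) = -3$)
$l{\left(f \right)} = f + 2 f^{2}$ ($l{\left(f \right)} = \left(f^{2} + f^{2}\right) + f = 2 f^{2} + f = f + 2 f^{2}$)
$w = - \frac{2}{9}$ ($w = \frac{- 3 \left(1 + 2 \left(-3\right)\right) + 51}{-206 - 91} = \frac{- 3 \left(1 - 6\right) + 51}{-206 - 91} = \frac{\left(-3\right) \left(-5\right) + 51}{-297} = \left(15 + 51\right) \left(- \frac{1}{297}\right) = 66 \left(- \frac{1}{297}\right) = - \frac{2}{9} \approx -0.22222$)
$h = - \frac{407}{102}$ ($h = -4 + \frac{1}{171 - 69} = -4 + \frac{1}{102} = - \frac{407}{102} \approx -3.9902$)
$h w = \left(- \frac{407}{102}\right) \left(- \frac{2}{9}\right) = \frac{407}{459}$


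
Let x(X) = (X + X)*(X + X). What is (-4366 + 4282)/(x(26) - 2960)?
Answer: 21/64 ≈ 0.32813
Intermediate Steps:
x(X) = 4*X² (x(X) = (2*X)*(2*X) = 4*X²)
(-4366 + 4282)/(x(26) - 2960) = (-4366 + 4282)/(4*26² - 2960) = -84/(4*676 - 2960) = -84/(2704 - 2960) = -84/(-256) = -84*(-1/256) = 21/64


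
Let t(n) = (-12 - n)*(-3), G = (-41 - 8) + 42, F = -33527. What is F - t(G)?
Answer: -33542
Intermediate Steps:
G = -7 (G = -49 + 42 = -7)
t(n) = 36 + 3*n
F - t(G) = -33527 - (36 + 3*(-7)) = -33527 - (36 - 21) = -33527 - 1*15 = -33527 - 15 = -33542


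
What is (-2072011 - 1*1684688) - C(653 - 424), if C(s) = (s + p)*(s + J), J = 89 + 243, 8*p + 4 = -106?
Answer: -15509817/4 ≈ -3.8775e+6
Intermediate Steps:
p = -55/4 (p = -½ + (⅛)*(-106) = -½ - 53/4 = -55/4 ≈ -13.750)
J = 332
C(s) = (332 + s)*(-55/4 + s) (C(s) = (s - 55/4)*(s + 332) = (-55/4 + s)*(332 + s) = (332 + s)*(-55/4 + s))
(-2072011 - 1*1684688) - C(653 - 424) = (-2072011 - 1*1684688) - (-4565 + (653 - 424)² + 1273*(653 - 424)/4) = (-2072011 - 1684688) - (-4565 + 229² + (1273/4)*229) = -3756699 - (-4565 + 52441 + 291517/4) = -3756699 - 1*483021/4 = -3756699 - 483021/4 = -15509817/4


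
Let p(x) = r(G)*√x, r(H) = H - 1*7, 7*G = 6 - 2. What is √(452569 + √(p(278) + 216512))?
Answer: √(22175881 + 7*√7*√(1515584 - 45*√278))/7 ≈ 673.08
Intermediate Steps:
G = 4/7 (G = (6 - 2)/7 = (⅐)*4 = 4/7 ≈ 0.57143)
r(H) = -7 + H (r(H) = H - 7 = -7 + H)
p(x) = -45*√x/7 (p(x) = (-7 + 4/7)*√x = -45*√x/7)
√(452569 + √(p(278) + 216512)) = √(452569 + √(-45*√278/7 + 216512)) = √(452569 + √(216512 - 45*√278/7))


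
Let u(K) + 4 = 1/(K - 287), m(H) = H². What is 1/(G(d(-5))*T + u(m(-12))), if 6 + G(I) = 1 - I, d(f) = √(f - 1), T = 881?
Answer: -45079892/246372707939 + 18015569*I*√6/492745415878 ≈ -0.00018297 + 8.9557e-5*I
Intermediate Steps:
d(f) = √(-1 + f)
G(I) = -5 - I (G(I) = -6 + (1 - I) = -5 - I)
u(K) = -4 + 1/(-287 + K) (u(K) = -4 + 1/(K - 287) = -4 + 1/(-287 + K))
1/(G(d(-5))*T + u(m(-12))) = 1/((-5 - √(-1 - 5))*881 + (1149 - 4*(-12)²)/(-287 + (-12)²)) = 1/((-5 - √(-6))*881 + (1149 - 4*144)/(-287 + 144)) = 1/((-5 - I*√6)*881 + (1149 - 576)/(-143)) = 1/((-5 - I*√6)*881 - 1/143*573) = 1/((-4405 - 881*I*√6) - 573/143) = 1/(-630488/143 - 881*I*√6)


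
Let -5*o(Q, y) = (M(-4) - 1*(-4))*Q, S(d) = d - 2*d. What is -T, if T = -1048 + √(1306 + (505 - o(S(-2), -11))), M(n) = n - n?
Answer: 1048 - 3*√5035/5 ≈ 1005.4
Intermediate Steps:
M(n) = 0
S(d) = -d
o(Q, y) = -4*Q/5 (o(Q, y) = -(0 - 1*(-4))*Q/5 = -(0 + 4)*Q/5 = -4*Q/5)
T = -1048 + 3*√5035/5 (T = -1048 + √(1306 + (505 - (-4)*(-1*(-2))/5)) = -1048 + √(1306 + (505 - (-4)*2/5)) = -1048 + √(1306 + (505 - 1*(-8/5))) = -1048 + √(1306 + (505 + 8/5)) = -1048 + √(1306 + 2533/5) = -1048 + √(9063/5) = -1048 + 3*√5035/5 ≈ -1005.4)
-T = -(-1048 + 3*√5035/5) = 1048 - 3*√5035/5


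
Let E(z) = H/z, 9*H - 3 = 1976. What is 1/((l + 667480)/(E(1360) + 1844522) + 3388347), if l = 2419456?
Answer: 22576951259/76498582851675513 ≈ 2.9513e-7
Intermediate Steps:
H = 1979/9 (H = ⅓ + (⅑)*1976 = ⅓ + 1976/9 = 1979/9 ≈ 219.89)
E(z) = 1979/(9*z)
1/((l + 667480)/(E(1360) + 1844522) + 3388347) = 1/((2419456 + 667480)/((1979/9)/1360 + 1844522) + 3388347) = 1/(3086936/((1979/9)*(1/1360) + 1844522) + 3388347) = 1/(3086936/(1979/12240 + 1844522) + 3388347) = 1/(3086936/(22576951259/12240) + 3388347) = 1/(3086936*(12240/22576951259) + 3388347) = 1/(37784096640/22576951259 + 3388347) = 1/(76498582851675513/22576951259) = 22576951259/76498582851675513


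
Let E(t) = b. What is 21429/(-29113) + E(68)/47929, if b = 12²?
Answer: -146125467/199336711 ≈ -0.73306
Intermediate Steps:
b = 144
E(t) = 144
21429/(-29113) + E(68)/47929 = 21429/(-29113) + 144/47929 = 21429*(-1/29113) + 144*(1/47929) = -21429/29113 + 144/47929 = -146125467/199336711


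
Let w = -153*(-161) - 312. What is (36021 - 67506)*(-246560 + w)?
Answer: 6997194915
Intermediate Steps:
w = 24321 (w = 24633 - 312 = 24321)
(36021 - 67506)*(-246560 + w) = (36021 - 67506)*(-246560 + 24321) = -31485*(-222239) = 6997194915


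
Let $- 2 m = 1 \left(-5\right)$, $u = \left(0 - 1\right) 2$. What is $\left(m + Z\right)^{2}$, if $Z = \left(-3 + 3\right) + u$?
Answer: $\frac{1}{4} \approx 0.25$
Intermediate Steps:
$u = -2$ ($u = \left(-1\right) 2 = -2$)
$m = \frac{5}{2}$ ($m = - \frac{1 \left(-5\right)}{2} = \left(- \frac{1}{2}\right) \left(-5\right) = \frac{5}{2} \approx 2.5$)
$Z = -2$ ($Z = \left(-3 + 3\right) - 2 = 0 - 2 = -2$)
$\left(m + Z\right)^{2} = \left(\frac{5}{2} - 2\right)^{2} = \left(\frac{1}{2}\right)^{2} = \frac{1}{4}$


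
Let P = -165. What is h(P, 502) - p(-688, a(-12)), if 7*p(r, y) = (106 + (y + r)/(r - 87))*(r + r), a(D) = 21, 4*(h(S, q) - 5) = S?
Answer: 65005449/3100 ≈ 20970.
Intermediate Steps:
h(S, q) = 5 + S/4
p(r, y) = 2*r*(106 + (r + y)/(-87 + r))/7 (p(r, y) = ((106 + (y + r)/(r - 87))*(r + r))/7 = ((106 + (r + y)/(-87 + r))*(2*r))/7 = (2*r*(106 + (r + y)/(-87 + r)))/7 = 2*r*(106 + (r + y)/(-87 + r))/7)
h(P, 502) - p(-688, a(-12)) = (5 + (¼)*(-165)) - 2*(-688)*(-9222 + 21 + 107*(-688))/(7*(-87 - 688)) = (5 - 165/4) - 2*(-688)*(-9222 + 21 - 73616)/(7*(-775)) = -145/4 - 2*(-688)*(-1)*(-82817)/(7*775) = -145/4 - 1*(-16279456/775) = -145/4 + 16279456/775 = 65005449/3100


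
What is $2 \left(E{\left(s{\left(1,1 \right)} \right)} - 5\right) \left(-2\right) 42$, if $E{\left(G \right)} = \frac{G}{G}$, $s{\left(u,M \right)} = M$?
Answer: $672$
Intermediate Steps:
$E{\left(G \right)} = 1$
$2 \left(E{\left(s{\left(1,1 \right)} \right)} - 5\right) \left(-2\right) 42 = 2 \left(1 - 5\right) \left(-2\right) 42 = 2 \left(\left(-4\right) \left(-2\right)\right) 42 = 2 \cdot 8 \cdot 42 = 16 \cdot 42 = 672$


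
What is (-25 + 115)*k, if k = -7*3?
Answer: -1890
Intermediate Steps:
k = -21
(-25 + 115)*k = (-25 + 115)*(-21) = 90*(-21) = -1890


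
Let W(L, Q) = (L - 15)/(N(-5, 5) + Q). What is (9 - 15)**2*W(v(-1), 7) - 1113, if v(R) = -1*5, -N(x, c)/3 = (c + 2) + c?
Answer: -31557/29 ≈ -1088.2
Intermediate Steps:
N(x, c) = -6 - 6*c (N(x, c) = -3*((c + 2) + c) = -3*((2 + c) + c) = -3*(2 + 2*c) = -6 - 6*c)
v(R) = -5
W(L, Q) = (-15 + L)/(-36 + Q) (W(L, Q) = (L - 15)/((-6 - 6*5) + Q) = (-15 + L)/((-6 - 30) + Q) = (-15 + L)/(-36 + Q))
(9 - 15)**2*W(v(-1), 7) - 1113 = (9 - 15)**2*((-15 - 5)/(-36 + 7)) - 1113 = (-6)**2*(-20/(-29)) - 1113 = 36*(-1/29*(-20)) - 1113 = 36*(20/29) - 1113 = 720/29 - 1113 = -31557/29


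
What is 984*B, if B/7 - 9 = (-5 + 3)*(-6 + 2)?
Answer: 117096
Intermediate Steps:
B = 119 (B = 63 + 7*((-5 + 3)*(-6 + 2)) = 63 + 7*(-2*(-4)) = 63 + 7*8 = 63 + 56 = 119)
984*B = 984*119 = 117096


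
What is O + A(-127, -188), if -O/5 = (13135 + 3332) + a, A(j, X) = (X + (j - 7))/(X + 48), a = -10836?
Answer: -281527/10 ≈ -28153.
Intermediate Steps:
A(j, X) = (-7 + X + j)/(48 + X) (A(j, X) = (X + (-7 + j))/(48 + X) = (-7 + X + j)/(48 + X))
O = -28155 (O = -5*((13135 + 3332) - 10836) = -5*(16467 - 10836) = -5*5631 = -28155)
O + A(-127, -188) = -28155 + (-7 - 188 - 127)/(48 - 188) = -28155 - 322/(-140) = -28155 - 1/140*(-322) = -28155 + 23/10 = -281527/10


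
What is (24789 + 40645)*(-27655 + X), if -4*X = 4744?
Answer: -1887181994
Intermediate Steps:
X = -1186 (X = -¼*4744 = -1186)
(24789 + 40645)*(-27655 + X) = (24789 + 40645)*(-27655 - 1186) = 65434*(-28841) = -1887181994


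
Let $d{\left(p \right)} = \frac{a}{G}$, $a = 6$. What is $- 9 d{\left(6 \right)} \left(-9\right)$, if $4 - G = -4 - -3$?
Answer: $\frac{486}{5} \approx 97.2$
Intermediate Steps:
$G = 5$ ($G = 4 - \left(-4 - -3\right) = 4 - \left(-4 + 3\right) = 4 - -1 = 4 + 1 = 5$)
$d{\left(p \right)} = \frac{6}{5}$
$- 9 d{\left(6 \right)} \left(-9\right) = \left(-9\right) \frac{6}{5} \left(-9\right) = \left(- \frac{54}{5}\right) \left(-9\right) = \frac{486}{5}$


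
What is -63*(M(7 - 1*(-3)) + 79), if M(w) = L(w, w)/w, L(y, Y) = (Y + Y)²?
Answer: -7497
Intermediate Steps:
L(y, Y) = 4*Y² (L(y, Y) = (2*Y)² = 4*Y²)
M(w) = 4*w (M(w) = (4*w²)/w = 4*w)
-63*(M(7 - 1*(-3)) + 79) = -63*(4*(7 - 1*(-3)) + 79) = -63*(4*(7 + 3) + 79) = -63*(4*10 + 79) = -63*(40 + 79) = -63*119 = -7497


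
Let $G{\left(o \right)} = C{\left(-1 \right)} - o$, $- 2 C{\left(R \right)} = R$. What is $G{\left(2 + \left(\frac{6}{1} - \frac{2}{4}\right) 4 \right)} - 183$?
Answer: $- \frac{413}{2} \approx -206.5$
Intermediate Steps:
$C{\left(R \right)} = - \frac{R}{2}$
$G{\left(o \right)} = \frac{1}{2} - o$ ($G{\left(o \right)} = \left(- \frac{1}{2}\right) \left(-1\right) - o = \frac{1}{2} - o$)
$G{\left(2 + \left(\frac{6}{1} - \frac{2}{4}\right) 4 \right)} - 183 = \left(\frac{1}{2} - \left(2 + \left(\frac{6}{1} - \frac{2}{4}\right) 4\right)\right) - 183 = \left(\frac{1}{2} - \left(2 + \left(6 \cdot 1 - \frac{1}{2}\right) 4\right)\right) - 183 = \left(\frac{1}{2} - \left(2 + \left(6 - \frac{1}{2}\right) 4\right)\right) - 183 = \left(\frac{1}{2} - \left(2 + \frac{11}{2} \cdot 4\right)\right) - 183 = \left(\frac{1}{2} - \left(2 + 22\right)\right) - 183 = \left(\frac{1}{2} - 24\right) - 183 = - \frac{47}{2} - 183 = - \frac{413}{2}$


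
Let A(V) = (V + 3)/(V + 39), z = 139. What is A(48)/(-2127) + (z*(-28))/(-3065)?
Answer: 240018131/189058395 ≈ 1.2695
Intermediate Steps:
A(V) = (3 + V)/(39 + V)
A(48)/(-2127) + (z*(-28))/(-3065) = ((3 + 48)/(39 + 48))/(-2127) + (139*(-28))/(-3065) = (51/87)*(-1/2127) - 3892*(-1/3065) = ((1/87)*51)*(-1/2127) + 3892/3065 = (17/29)*(-1/2127) + 3892/3065 = -17/61683 + 3892/3065 = 240018131/189058395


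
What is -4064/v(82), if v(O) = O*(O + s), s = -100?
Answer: 1016/369 ≈ 2.7534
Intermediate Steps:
v(O) = O*(-100 + O) (v(O) = O*(O - 100) = O*(-100 + O))
-4064/v(82) = -4064*1/(82*(-100 + 82)) = -4064/(82*(-18)) = -4064/(-1476) = -4064*(-1/1476) = 1016/369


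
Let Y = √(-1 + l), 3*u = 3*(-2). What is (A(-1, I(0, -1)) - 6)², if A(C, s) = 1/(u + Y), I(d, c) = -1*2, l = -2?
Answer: (61*I + 156*√3)/(I + 4*√3) ≈ 39.449 + 3.1106*I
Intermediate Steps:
u = -2 (u = (3*(-2))/3 = (⅓)*(-6) = -2)
Y = I*√3 (Y = √(-1 - 2) = √(-3) = I*√3 ≈ 1.732*I)
I(d, c) = -2
A(C, s) = 1/(-2 + I*√3)
(A(-1, I(0, -1)) - 6)² = ((-2/7 - I*√3/7) - 6)² = (-44/7 - I*√3/7)²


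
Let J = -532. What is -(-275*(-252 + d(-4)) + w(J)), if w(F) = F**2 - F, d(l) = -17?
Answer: -357531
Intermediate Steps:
-(-275*(-252 + d(-4)) + w(J)) = -(-275*(-252 - 17) - 532*(-1 - 532)) = -(-275*(-269) - 532*(-533)) = -(73975 + 283556) = -1*357531 = -357531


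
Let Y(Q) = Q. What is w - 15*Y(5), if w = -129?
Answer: -204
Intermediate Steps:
w - 15*Y(5) = -129 - 15*5 = -129 - 75 = -204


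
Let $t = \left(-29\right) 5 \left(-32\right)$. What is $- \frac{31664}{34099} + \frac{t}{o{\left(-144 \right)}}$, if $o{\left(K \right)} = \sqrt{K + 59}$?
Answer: $- \frac{31664}{34099} - \frac{928 i \sqrt{85}}{17} \approx -0.92859 - 503.28 i$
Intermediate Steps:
$t = 4640$ ($t = \left(-145\right) \left(-32\right) = 4640$)
$o{\left(K \right)} = \sqrt{59 + K}$
$- \frac{31664}{34099} + \frac{t}{o{\left(-144 \right)}} = - \frac{31664}{34099} + \frac{4640}{\sqrt{59 - 144}} = \left(-31664\right) \frac{1}{34099} + \frac{4640}{\sqrt{-85}} = - \frac{31664}{34099} + \frac{4640}{i \sqrt{85}} = - \frac{31664}{34099} + 4640 \left(- \frac{i \sqrt{85}}{85}\right) = - \frac{31664}{34099} - \frac{928 i \sqrt{85}}{17}$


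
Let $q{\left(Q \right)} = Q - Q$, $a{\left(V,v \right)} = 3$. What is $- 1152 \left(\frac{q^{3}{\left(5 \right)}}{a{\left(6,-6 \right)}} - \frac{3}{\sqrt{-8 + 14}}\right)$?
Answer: $576 \sqrt{6} \approx 1410.9$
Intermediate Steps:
$q{\left(Q \right)} = 0$
$- 1152 \left(\frac{q^{3}{\left(5 \right)}}{a{\left(6,-6 \right)}} - \frac{3}{\sqrt{-8 + 14}}\right) = - 1152 \left(\frac{0^{3}}{3} - \frac{3}{\sqrt{-8 + 14}}\right) = - 1152 \left(0 \cdot \frac{1}{3} - \frac{3}{\sqrt{6}}\right) = - 1152 \left(0 - 3 \frac{\sqrt{6}}{6}\right) = - 1152 \left(0 - \frac{\sqrt{6}}{2}\right) = - 1152 \left(- \frac{\sqrt{6}}{2}\right) = 576 \sqrt{6}$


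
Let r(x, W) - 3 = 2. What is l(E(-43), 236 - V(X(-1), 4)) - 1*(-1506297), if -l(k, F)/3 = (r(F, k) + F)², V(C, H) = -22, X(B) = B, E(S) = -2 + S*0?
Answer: 1298790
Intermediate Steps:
E(S) = -2 (E(S) = -2 + 0 = -2)
r(x, W) = 5 (r(x, W) = 3 + 2 = 5)
l(k, F) = -3*(5 + F)²
l(E(-43), 236 - V(X(-1), 4)) - 1*(-1506297) = -3*(5 + (236 - 1*(-22)))² - 1*(-1506297) = -3*(5 + (236 + 22))² + 1506297 = -3*(5 + 258)² + 1506297 = -3*263² + 1506297 = -3*69169 + 1506297 = -207507 + 1506297 = 1298790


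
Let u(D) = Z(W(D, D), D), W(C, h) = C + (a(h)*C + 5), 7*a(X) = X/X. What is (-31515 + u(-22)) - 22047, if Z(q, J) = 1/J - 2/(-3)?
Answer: -3535051/66 ≈ -53561.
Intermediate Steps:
a(X) = 1/7 (a(X) = (X/X)/7 = (1/7)*1 = 1/7)
W(C, h) = 5 + 8*C/7 (W(C, h) = C + (C/7 + 5) = C + (5 + C/7) = 5 + 8*C/7)
Z(q, J) = 2/3 + 1/J (Z(q, J) = 1/J - 2*(-1/3) = 1/J + 2/3 = 2/3 + 1/J)
u(D) = 2/3 + 1/D
(-31515 + u(-22)) - 22047 = (-31515 + (2/3 + 1/(-22))) - 22047 = (-31515 + (2/3 - 1/22)) - 22047 = (-31515 + 41/66) - 22047 = -2079949/66 - 22047 = -3535051/66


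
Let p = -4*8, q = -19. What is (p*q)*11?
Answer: 6688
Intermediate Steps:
p = -32
(p*q)*11 = -32*(-19)*11 = 608*11 = 6688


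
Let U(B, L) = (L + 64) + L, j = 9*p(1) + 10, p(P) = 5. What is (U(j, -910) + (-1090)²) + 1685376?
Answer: 2871720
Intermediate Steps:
j = 55 (j = 9*5 + 10 = 45 + 10 = 55)
U(B, L) = 64 + 2*L (U(B, L) = (64 + L) + L = 64 + 2*L)
(U(j, -910) + (-1090)²) + 1685376 = ((64 + 2*(-910)) + (-1090)²) + 1685376 = ((64 - 1820) + 1188100) + 1685376 = (-1756 + 1188100) + 1685376 = 1186344 + 1685376 = 2871720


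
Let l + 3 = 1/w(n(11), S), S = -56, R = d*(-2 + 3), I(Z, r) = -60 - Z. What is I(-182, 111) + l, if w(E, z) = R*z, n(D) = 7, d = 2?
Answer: 13327/112 ≈ 118.99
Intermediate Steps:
R = 2 (R = 2*(-2 + 3) = 2*1 = 2)
w(E, z) = 2*z
l = -337/112 (l = -3 + 1/(2*(-56)) = -3 + 1/(-112) = -3 - 1/112 = -337/112 ≈ -3.0089)
I(-182, 111) + l = (-60 - 1*(-182)) - 337/112 = (-60 + 182) - 337/112 = 122 - 337/112 = 13327/112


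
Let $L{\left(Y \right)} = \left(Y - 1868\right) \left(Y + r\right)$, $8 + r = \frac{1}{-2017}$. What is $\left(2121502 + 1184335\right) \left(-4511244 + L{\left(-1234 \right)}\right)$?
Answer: $- \frac{4391184338983866}{2017} \approx -2.1771 \cdot 10^{12}$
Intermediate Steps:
$r = - \frac{16137}{2017}$ ($r = -8 + \frac{1}{-2017} = -8 - \frac{1}{2017} = - \frac{16137}{2017} \approx -8.0005$)
$L{\left(Y \right)} = \left(-1868 + Y\right) \left(- \frac{16137}{2017} + Y\right)$ ($L{\left(Y \right)} = \left(Y - 1868\right) \left(Y - \frac{16137}{2017}\right) = \left(-1868 + Y\right) \left(- \frac{16137}{2017} + Y\right)$)
$\left(2121502 + 1184335\right) \left(-4511244 + L{\left(-1234 \right)}\right) = \left(2121502 + 1184335\right) \left(-4511244 + \left(\frac{30143916}{2017} + \left(-1234\right)^{2} - - \frac{4669323962}{2017}\right)\right) = 3305837 \left(-4511244 + \left(\frac{30143916}{2017} + 1522756 + \frac{4669323962}{2017}\right)\right) = 3305837 \left(-4511244 + \frac{7770866730}{2017}\right) = 3305837 \left(- \frac{1328312418}{2017}\right) = - \frac{4391184338983866}{2017}$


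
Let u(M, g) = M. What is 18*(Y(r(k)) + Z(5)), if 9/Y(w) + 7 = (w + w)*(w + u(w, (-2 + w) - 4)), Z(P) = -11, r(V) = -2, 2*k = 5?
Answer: -180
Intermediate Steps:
k = 5/2 (k = (½)*5 = 5/2 ≈ 2.5000)
Y(w) = 9/(-7 + 4*w²) (Y(w) = 9/(-7 + (w + w)*(w + w)) = 9/(-7 + (2*w)*(2*w)) = 9/(-7 + 4*w²))
18*(Y(r(k)) + Z(5)) = 18*(9/(-7 + 4*(-2)²) - 11) = 18*(9/(-7 + 4*4) - 11) = 18*(9/(-7 + 16) - 11) = 18*(9/9 - 11) = 18*(9*(⅑) - 11) = 18*(1 - 11) = 18*(-10) = -180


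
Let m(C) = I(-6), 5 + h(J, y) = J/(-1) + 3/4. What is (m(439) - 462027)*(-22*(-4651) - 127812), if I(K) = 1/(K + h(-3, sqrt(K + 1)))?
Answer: 341535080630/29 ≈ 1.1777e+10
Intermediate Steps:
h(J, y) = -17/4 - J (h(J, y) = -5 + (J/(-1) + 3/4) = -5 + (J*(-1) + 3*(1/4)) = -5 + (-J + 3/4) = -5 + (3/4 - J) = -17/4 - J)
I(K) = 1/(-5/4 + K) (I(K) = 1/(K + (-17/4 - 1*(-3))) = 1/(K + (-17/4 + 3)) = 1/(K - 5/4) = 1/(-5/4 + K))
m(C) = -4/29 (m(C) = 4/(-5 + 4*(-6)) = 4/(-5 - 24) = 4/(-29) = 4*(-1/29) = -4/29)
(m(439) - 462027)*(-22*(-4651) - 127812) = (-4/29 - 462027)*(-22*(-4651) - 127812) = -13398787*(102322 - 127812)/29 = -13398787/29*(-25490) = 341535080630/29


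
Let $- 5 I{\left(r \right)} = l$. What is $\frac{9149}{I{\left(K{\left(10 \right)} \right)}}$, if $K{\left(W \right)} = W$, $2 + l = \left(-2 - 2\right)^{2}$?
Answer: $- \frac{6535}{2} \approx -3267.5$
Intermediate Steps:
$l = 14$ ($l = -2 + \left(-2 - 2\right)^{2} = -2 + \left(-4\right)^{2} = -2 + 16 = 14$)
$I{\left(r \right)} = - \frac{14}{5}$ ($I{\left(r \right)} = \left(- \frac{1}{5}\right) 14 = - \frac{14}{5}$)
$\frac{9149}{I{\left(K{\left(10 \right)} \right)}} = \frac{9149}{- \frac{14}{5}} = 9149 \left(- \frac{5}{14}\right) = - \frac{6535}{2}$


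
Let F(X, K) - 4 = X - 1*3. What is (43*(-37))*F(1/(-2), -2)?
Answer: -1591/2 ≈ -795.50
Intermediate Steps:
F(X, K) = 1 + X (F(X, K) = 4 + (X - 1*3) = 4 + (X - 3) = 4 + (-3 + X) = 1 + X)
(43*(-37))*F(1/(-2), -2) = (43*(-37))*(1 + 1/(-2)) = -1591*(1 - 1/2) = -1591*1/2 = -1591/2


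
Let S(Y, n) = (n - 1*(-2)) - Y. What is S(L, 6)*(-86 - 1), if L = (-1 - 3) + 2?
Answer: -870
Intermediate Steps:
L = -2 (L = -4 + 2 = -2)
S(Y, n) = 2 + n - Y (S(Y, n) = (n + 2) - Y = (2 + n) - Y = 2 + n - Y)
S(L, 6)*(-86 - 1) = (2 + 6 - 1*(-2))*(-86 - 1) = (2 + 6 + 2)*(-87) = 10*(-87) = -870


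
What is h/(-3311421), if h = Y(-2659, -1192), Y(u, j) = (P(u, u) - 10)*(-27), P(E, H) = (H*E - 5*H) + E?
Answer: 63728163/1103807 ≈ 57.735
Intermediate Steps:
P(E, H) = E - 5*H + E*H (P(E, H) = (E*H - 5*H) + E = (-5*H + E*H) + E = E - 5*H + E*H)
Y(u, j) = 270 - 27*u² + 108*u (Y(u, j) = ((u - 5*u + u*u) - 10)*(-27) = ((u - 5*u + u²) - 10)*(-27) = ((u² - 4*u) - 10)*(-27) = (-10 + u² - 4*u)*(-27) = 270 - 27*u² + 108*u)
h = -191184489 (h = 270 - 27*(-2659)² + 108*(-2659) = 270 - 27*7070281 - 287172 = 270 - 190897587 - 287172 = -191184489)
h/(-3311421) = -191184489/(-3311421) = -191184489*(-1/3311421) = 63728163/1103807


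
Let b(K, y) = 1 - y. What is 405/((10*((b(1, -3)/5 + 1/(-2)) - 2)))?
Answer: -405/17 ≈ -23.824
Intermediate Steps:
405/((10*((b(1, -3)/5 + 1/(-2)) - 2))) = 405/((10*(((1 - 1*(-3))/5 + 1/(-2)) - 2))) = 405/((10*(((1 + 3)*(1/5) + 1*(-1/2)) - 2))) = 405/((10*((4*(1/5) - 1/2) - 2))) = 405/((10*((4/5 - 1/2) - 2))) = 405/((10*(3/10 - 2))) = 405/((10*(-17/10))) = 405/(-17) = 405*(-1/17) = -405/17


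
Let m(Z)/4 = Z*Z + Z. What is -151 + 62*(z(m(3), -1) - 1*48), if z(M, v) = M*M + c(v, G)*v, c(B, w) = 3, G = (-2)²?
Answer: 139535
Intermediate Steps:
G = 4
m(Z) = 4*Z + 4*Z² (m(Z) = 4*(Z*Z + Z) = 4*(Z² + Z) = 4*(Z + Z²) = 4*Z + 4*Z²)
z(M, v) = M² + 3*v (z(M, v) = M*M + 3*v = M² + 3*v)
-151 + 62*(z(m(3), -1) - 1*48) = -151 + 62*(((4*3*(1 + 3))² + 3*(-1)) - 1*48) = -151 + 62*(((4*3*4)² - 3) - 48) = -151 + 62*((48² - 3) - 48) = -151 + 62*((2304 - 3) - 48) = -151 + 62*(2301 - 48) = -151 + 62*2253 = -151 + 139686 = 139535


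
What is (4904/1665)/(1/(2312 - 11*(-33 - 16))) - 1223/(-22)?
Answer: 309624983/36630 ≈ 8452.8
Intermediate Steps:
(4904/1665)/(1/(2312 - 11*(-33 - 16))) - 1223/(-22) = (4904*(1/1665))/(1/(2312 - 11*(-49))) - 1223*(-1/22) = 4904/(1665*(1/(2312 + 539))) + 1223/22 = 4904/(1665*(1/2851)) + 1223/22 = (4904/1665)*2851 + 1223/22 = 13981304/1665 + 1223/22 = 309624983/36630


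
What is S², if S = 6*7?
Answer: 1764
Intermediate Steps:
S = 42
S² = 42² = 1764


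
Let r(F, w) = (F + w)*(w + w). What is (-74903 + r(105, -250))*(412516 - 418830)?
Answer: 15172542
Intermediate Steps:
r(F, w) = 2*w*(F + w) (r(F, w) = (F + w)*(2*w) = 2*w*(F + w))
(-74903 + r(105, -250))*(412516 - 418830) = (-74903 + 2*(-250)*(105 - 250))*(412516 - 418830) = (-74903 + 2*(-250)*(-145))*(-6314) = (-74903 + 72500)*(-6314) = -2403*(-6314) = 15172542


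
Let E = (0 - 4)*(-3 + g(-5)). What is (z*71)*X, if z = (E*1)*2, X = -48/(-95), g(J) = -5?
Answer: 218112/95 ≈ 2295.9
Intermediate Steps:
X = 48/95 (X = -48*(-1/95) = 48/95 ≈ 0.50526)
E = 32 (E = (0 - 4)*(-3 - 5) = -4*(-8) = 32)
z = 64 (z = (32*1)*2 = 32*2 = 64)
(z*71)*X = (64*71)*(48/95) = 4544*(48/95) = 218112/95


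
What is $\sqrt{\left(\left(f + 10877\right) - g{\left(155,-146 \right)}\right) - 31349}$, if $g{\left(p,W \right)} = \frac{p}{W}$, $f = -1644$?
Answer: $\frac{i \sqrt{471402026}}{146} \approx 148.71 i$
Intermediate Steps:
$\sqrt{\left(\left(f + 10877\right) - g{\left(155,-146 \right)}\right) - 31349} = \sqrt{\left(\left(-1644 + 10877\right) - \frac{155}{-146}\right) - 31349} = \sqrt{\left(9233 - 155 \left(- \frac{1}{146}\right)\right) - 31349} = \sqrt{\left(9233 - - \frac{155}{146}\right) - 31349} = \sqrt{\left(9233 + \frac{155}{146}\right) - 31349} = \sqrt{\frac{1348173}{146} - 31349} = \sqrt{- \frac{3228781}{146}} = \frac{i \sqrt{471402026}}{146}$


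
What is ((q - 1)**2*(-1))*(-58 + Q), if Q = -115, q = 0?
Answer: 173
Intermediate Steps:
((q - 1)**2*(-1))*(-58 + Q) = ((0 - 1)**2*(-1))*(-58 - 115) = ((-1)**2*(-1))*(-173) = (1*(-1))*(-173) = -1*(-173) = 173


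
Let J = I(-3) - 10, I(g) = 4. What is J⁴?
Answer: 1296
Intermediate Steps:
J = -6 (J = 4 - 10 = -6)
J⁴ = (-6)⁴ = 1296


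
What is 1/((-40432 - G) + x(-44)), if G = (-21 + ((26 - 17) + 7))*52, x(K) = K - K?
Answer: -1/40172 ≈ -2.4893e-5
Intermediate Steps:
x(K) = 0
G = -260 (G = (-21 + (9 + 7))*52 = (-21 + 16)*52 = -5*52 = -260)
1/((-40432 - G) + x(-44)) = 1/((-40432 - 1*(-260)) + 0) = 1/((-40432 + 260) + 0) = 1/(-40172 + 0) = 1/(-40172) = -1/40172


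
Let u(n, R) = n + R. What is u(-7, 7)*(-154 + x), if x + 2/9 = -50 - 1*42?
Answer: 0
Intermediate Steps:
x = -830/9 (x = -2/9 + (-50 - 1*42) = -2/9 + (-50 - 42) = -2/9 - 92 = -830/9 ≈ -92.222)
u(n, R) = R + n
u(-7, 7)*(-154 + x) = (7 - 7)*(-154 - 830/9) = 0*(-2216/9) = 0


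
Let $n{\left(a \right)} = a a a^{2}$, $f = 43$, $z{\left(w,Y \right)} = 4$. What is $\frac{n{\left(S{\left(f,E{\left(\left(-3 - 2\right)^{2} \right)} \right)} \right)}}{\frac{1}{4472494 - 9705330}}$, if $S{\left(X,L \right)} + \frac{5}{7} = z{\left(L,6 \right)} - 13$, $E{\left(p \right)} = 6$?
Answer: $- \frac{15983604866048}{343} \approx -4.6599 \cdot 10^{10}$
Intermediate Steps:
$S{\left(X,L \right)} = - \frac{68}{7}$ ($S{\left(X,L \right)} = - \frac{5}{7} + \left(4 - 13\right) = - \frac{5}{7} - 9 = - \frac{68}{7}$)
$n{\left(a \right)} = a^{4}$ ($n{\left(a \right)} = a^{2} a^{2} = a^{4}$)
$\frac{n{\left(S{\left(f,E{\left(\left(-3 - 2\right)^{2} \right)} \right)} \right)}}{\frac{1}{4472494 - 9705330}} = \frac{\left(- \frac{68}{7}\right)^{4}}{\frac{1}{4472494 - 9705330}} = \frac{21381376}{2401 \frac{1}{-5232836}} = \frac{21381376}{2401 \left(- \frac{1}{5232836}\right)} = \frac{21381376}{2401} \left(-5232836\right) = - \frac{15983604866048}{343}$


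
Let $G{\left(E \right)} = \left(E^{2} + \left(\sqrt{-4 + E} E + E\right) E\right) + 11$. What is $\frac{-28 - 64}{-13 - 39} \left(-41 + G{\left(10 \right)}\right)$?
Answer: $\frac{3910}{13} + \frac{2300 \sqrt{6}}{13} \approx 734.14$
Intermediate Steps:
$G{\left(E \right)} = 11 + E^{2} + E \left(E + E \sqrt{-4 + E}\right)$ ($G{\left(E \right)} = \left(E^{2} + \left(E \sqrt{-4 + E} + E\right) E\right) + 11 = \left(E^{2} + \left(E + E \sqrt{-4 + E}\right) E\right) + 11 = \left(E^{2} + E \left(E + E \sqrt{-4 + E}\right)\right) + 11 = 11 + E^{2} + E \left(E + E \sqrt{-4 + E}\right)$)
$\frac{-28 - 64}{-13 - 39} \left(-41 + G{\left(10 \right)}\right) = \frac{-28 - 64}{-13 - 39} \left(-41 + \left(11 + 2 \cdot 10^{2} + 10^{2} \sqrt{-4 + 10}\right)\right) = - \frac{92}{-52} \left(-41 + \left(11 + 2 \cdot 100 + 100 \sqrt{6}\right)\right) = \left(-92\right) \left(- \frac{1}{52}\right) \left(-41 + \left(11 + 200 + 100 \sqrt{6}\right)\right) = \frac{23 \left(-41 + \left(211 + 100 \sqrt{6}\right)\right)}{13} = \frac{23 \left(170 + 100 \sqrt{6}\right)}{13} = \frac{3910}{13} + \frac{2300 \sqrt{6}}{13}$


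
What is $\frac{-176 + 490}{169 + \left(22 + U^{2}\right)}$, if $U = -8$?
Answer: $\frac{314}{255} \approx 1.2314$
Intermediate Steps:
$\frac{-176 + 490}{169 + \left(22 + U^{2}\right)} = \frac{-176 + 490}{169 + \left(22 + \left(-8\right)^{2}\right)} = \frac{314}{169 + \left(22 + 64\right)} = \frac{314}{169 + 86} = \frac{314}{255}$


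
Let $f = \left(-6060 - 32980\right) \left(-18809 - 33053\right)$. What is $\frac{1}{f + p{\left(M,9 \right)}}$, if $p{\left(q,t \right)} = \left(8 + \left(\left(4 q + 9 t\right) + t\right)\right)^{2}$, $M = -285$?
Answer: $\frac{1}{2025778244} \approx 4.9364 \cdot 10^{-10}$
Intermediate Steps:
$p{\left(q,t \right)} = \left(8 + 4 q + 10 t\right)^{2}$ ($p{\left(q,t \right)} = \left(8 + \left(4 q + 10 t\right)\right)^{2} = \left(8 + 4 q + 10 t\right)^{2}$)
$f = 2024692480$ ($f = \left(-39040\right) \left(-51862\right) = 2024692480$)
$\frac{1}{f + p{\left(M,9 \right)}} = \frac{1}{2024692480 + 4 \left(4 + 2 \left(-285\right) + 5 \cdot 9\right)^{2}} = \frac{1}{2024692480 + 4 \left(4 - 570 + 45\right)^{2}} = \frac{1}{2024692480 + 4 \left(-521\right)^{2}} = \frac{1}{2024692480 + 4 \cdot 271441} = \frac{1}{2024692480 + 1085764} = \frac{1}{2025778244}$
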